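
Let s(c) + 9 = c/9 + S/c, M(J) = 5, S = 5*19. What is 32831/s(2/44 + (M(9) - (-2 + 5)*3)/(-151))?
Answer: 234597915882/9371256343 ≈ 25.034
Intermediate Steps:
S = 95
s(c) = -9 + 95/c + c/9 (s(c) = -9 + (c/9 + 95/c) = -9 + (95/c + c/9) = -9 + 95/c + c/9)
32831/s(2/44 + (M(9) - (-2 + 5)*3)/(-151)) = 32831/(-9 + 95/(2/44 + (5 - (-2 + 5)*3)/(-151)) + (2/44 + (5 - (-2 + 5)*3)/(-151))/9) = 32831/(-9 + 95/(2*(1/44) + (5 - 3*3)*(-1/151)) + (2*(1/44) + (5 - 3*3)*(-1/151))/9) = 32831/(-9 + 95/(1/22 + (5 - 1*9)*(-1/151)) + (1/22 + (5 - 1*9)*(-1/151))/9) = 32831/(-9 + 95/(1/22 + (5 - 9)*(-1/151)) + (1/22 + (5 - 9)*(-1/151))/9) = 32831/(-9 + 95/(1/22 - 4*(-1/151)) + (1/22 - 4*(-1/151))/9) = 32831/(-9 + 95/(1/22 + 4/151) + (1/22 + 4/151)/9) = 32831/(-9 + 95/(239/3322) + (⅑)*(239/3322)) = 32831/(-9 + 95*(3322/239) + 239/29898) = 32831/(-9 + 315590/239 + 239/29898) = 32831/(9371256343/7145622) = 32831*(7145622/9371256343) = 234597915882/9371256343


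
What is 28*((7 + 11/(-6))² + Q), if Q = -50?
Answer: -5873/9 ≈ -652.56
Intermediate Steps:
28*((7 + 11/(-6))² + Q) = 28*((7 + 11/(-6))² - 50) = 28*((7 + 11*(-⅙))² - 50) = 28*((7 - 11/6)² - 50) = 28*((31/6)² - 50) = 28*(961/36 - 50) = 28*(-839/36) = -5873/9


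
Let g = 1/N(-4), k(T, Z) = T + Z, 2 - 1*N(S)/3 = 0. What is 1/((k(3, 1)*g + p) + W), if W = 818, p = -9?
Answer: 3/2429 ≈ 0.0012351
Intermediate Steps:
N(S) = 6 (N(S) = 6 - 3*0 = 6 + 0 = 6)
g = 1/6 ≈ 0.16667
1/((k(3, 1)*g + p) + W) = 1/(((3 + 1)*(1/6) - 9) + 818) = 1/((4*(1/6) - 9) + 818) = 1/((2/3 - 9) + 818) = 1/(-25/3 + 818) = 1/(2429/3) = 3/2429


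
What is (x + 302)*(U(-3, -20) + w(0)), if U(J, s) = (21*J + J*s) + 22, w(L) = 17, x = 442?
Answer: 26784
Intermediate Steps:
U(J, s) = 22 + 21*J + J*s
(x + 302)*(U(-3, -20) + w(0)) = (442 + 302)*((22 + 21*(-3) - 3*(-20)) + 17) = 744*((22 - 63 + 60) + 17) = 744*(19 + 17) = 744*36 = 26784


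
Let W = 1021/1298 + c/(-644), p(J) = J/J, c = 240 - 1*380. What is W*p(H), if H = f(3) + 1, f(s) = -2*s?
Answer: 29973/29854 ≈ 1.0040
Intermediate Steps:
c = -140 (c = 240 - 380 = -140)
H = -5 (H = -2*3 + 1 = -6 + 1 = -5)
p(J) = 1
W = 29973/29854 (W = 1021/1298 - 140/(-644) = 1021*(1/1298) - 140*(-1/644) = 1021/1298 + 5/23 = 29973/29854 ≈ 1.0040)
W*p(H) = (29973/29854)*1 = 29973/29854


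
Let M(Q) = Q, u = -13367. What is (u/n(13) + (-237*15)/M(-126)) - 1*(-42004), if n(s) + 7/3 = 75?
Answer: 31930226/763 ≈ 41848.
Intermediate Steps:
n(s) = 218/3 (n(s) = -7/3 + 75 = 218/3)
(u/n(13) + (-237*15)/M(-126)) - 1*(-42004) = (-13367/218/3 - 237*15/(-126)) - 1*(-42004) = (-13367*3/218 - 3555*(-1/126)) + 42004 = (-40101/218 + 395/14) + 42004 = -118826/763 + 42004 = 31930226/763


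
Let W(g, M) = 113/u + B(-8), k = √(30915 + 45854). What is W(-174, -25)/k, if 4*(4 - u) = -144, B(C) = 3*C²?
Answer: 7793*√76769/3070760 ≈ 0.70316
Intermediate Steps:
k = √76769 ≈ 277.07
u = 40 (u = 4 - ¼*(-144) = 4 + 36 = 40)
W(g, M) = 7793/40 (W(g, M) = 113/40 + 3*(-8)² = 113*(1/40) + 3*64 = 113/40 + 192 = 7793/40)
W(-174, -25)/k = 7793/(40*(√76769)) = 7793*(√76769/76769)/40 = 7793*√76769/3070760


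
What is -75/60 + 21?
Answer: 79/4 ≈ 19.750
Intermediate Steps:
-75/60 + 21 = (1/60)*(-75) + 21 = -5/4 + 21 = 79/4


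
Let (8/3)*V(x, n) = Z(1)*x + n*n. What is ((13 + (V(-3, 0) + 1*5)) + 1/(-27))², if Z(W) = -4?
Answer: 1471369/2916 ≈ 504.58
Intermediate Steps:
V(x, n) = -3*x/2 + 3*n²/8 (V(x, n) = 3*(-4*x + n*n)/8 = 3*(-4*x + n²)/8 = 3*(n² - 4*x)/8 = -3*x/2 + 3*n²/8)
((13 + (V(-3, 0) + 1*5)) + 1/(-27))² = ((13 + ((-3/2*(-3) + (3/8)*0²) + 1*5)) + 1/(-27))² = ((13 + ((9/2 + (3/8)*0) + 5)) - 1/27)² = ((13 + ((9/2 + 0) + 5)) - 1/27)² = ((13 + (9/2 + 5)) - 1/27)² = ((13 + 19/2) - 1/27)² = (45/2 - 1/27)² = (1213/54)² = 1471369/2916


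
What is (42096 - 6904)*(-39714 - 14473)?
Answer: -1906948904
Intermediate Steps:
(42096 - 6904)*(-39714 - 14473) = 35192*(-54187) = -1906948904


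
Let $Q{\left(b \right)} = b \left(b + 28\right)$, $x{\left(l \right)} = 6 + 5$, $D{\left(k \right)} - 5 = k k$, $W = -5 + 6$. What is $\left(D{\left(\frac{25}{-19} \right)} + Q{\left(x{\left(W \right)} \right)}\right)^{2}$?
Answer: $\frac{24742975401}{130321} \approx 1.8986 \cdot 10^{5}$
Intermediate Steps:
$W = 1$
$D{\left(k \right)} = 5 + k^{2}$ ($D{\left(k \right)} = 5 + k k = 5 + k^{2}$)
$x{\left(l \right)} = 11$
$Q{\left(b \right)} = b \left(28 + b\right)$
$\left(D{\left(\frac{25}{-19} \right)} + Q{\left(x{\left(W \right)} \right)}\right)^{2} = \left(\left(5 + \left(\frac{25}{-19}\right)^{2}\right) + 11 \left(28 + 11\right)\right)^{2} = \left(\left(5 + \left(25 \left(- \frac{1}{19}\right)\right)^{2}\right) + 11 \cdot 39\right)^{2} = \left(\left(5 + \left(- \frac{25}{19}\right)^{2}\right) + 429\right)^{2} = \left(\left(5 + \frac{625}{361}\right) + 429\right)^{2} = \left(\frac{2430}{361} + 429\right)^{2} = \left(\frac{157299}{361}\right)^{2} = \frac{24742975401}{130321}$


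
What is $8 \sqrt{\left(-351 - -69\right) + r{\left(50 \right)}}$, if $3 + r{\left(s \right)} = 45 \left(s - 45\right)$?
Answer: $16 i \sqrt{15} \approx 61.968 i$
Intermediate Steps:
$r{\left(s \right)} = -2028 + 45 s$ ($r{\left(s \right)} = -3 + 45 \left(s - 45\right) = -3 + 45 \left(-45 + s\right) = -3 + \left(-2025 + 45 s\right) = -2028 + 45 s$)
$8 \sqrt{\left(-351 - -69\right) + r{\left(50 \right)}} = 8 \sqrt{\left(-351 - -69\right) + \left(-2028 + 45 \cdot 50\right)} = 8 \sqrt{\left(-351 + 69\right) + \left(-2028 + 2250\right)} = 8 \sqrt{-282 + 222} = 8 \sqrt{-60} = 8 \cdot 2 i \sqrt{15} = 16 i \sqrt{15}$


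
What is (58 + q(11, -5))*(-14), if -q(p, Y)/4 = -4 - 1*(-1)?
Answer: -980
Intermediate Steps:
q(p, Y) = 12 (q(p, Y) = -4*(-4 - 1*(-1)) = -4*(-4 + 1) = -4*(-3) = 12)
(58 + q(11, -5))*(-14) = (58 + 12)*(-14) = 70*(-14) = -980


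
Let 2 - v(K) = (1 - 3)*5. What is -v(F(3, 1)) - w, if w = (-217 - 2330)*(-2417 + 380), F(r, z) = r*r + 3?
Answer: -5188251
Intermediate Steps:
F(r, z) = 3 + r**2 (F(r, z) = r**2 + 3 = 3 + r**2)
v(K) = 12 (v(K) = 2 - (1 - 3)*5 = 2 - (-2)*5 = 2 - 1*(-10) = 2 + 10 = 12)
w = 5188239 (w = -2547*(-2037) = 5188239)
-v(F(3, 1)) - w = -1*12 - 1*5188239 = -12 - 5188239 = -5188251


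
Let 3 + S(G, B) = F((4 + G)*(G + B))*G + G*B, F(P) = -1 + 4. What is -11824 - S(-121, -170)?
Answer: -32028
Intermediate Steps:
F(P) = 3
S(G, B) = -3 + 3*G + B*G (S(G, B) = -3 + (3*G + G*B) = -3 + (3*G + B*G) = -3 + 3*G + B*G)
-11824 - S(-121, -170) = -11824 - (-3 + 3*(-121) - 170*(-121)) = -11824 - (-3 - 363 + 20570) = -11824 - 1*20204 = -11824 - 20204 = -32028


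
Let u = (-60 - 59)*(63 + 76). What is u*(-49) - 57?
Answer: 810452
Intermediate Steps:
u = -16541 (u = -119*139 = -16541)
u*(-49) - 57 = -16541*(-49) - 57 = 810509 - 57 = 810452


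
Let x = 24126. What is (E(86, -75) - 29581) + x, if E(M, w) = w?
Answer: -5530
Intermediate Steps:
(E(86, -75) - 29581) + x = (-75 - 29581) + 24126 = -29656 + 24126 = -5530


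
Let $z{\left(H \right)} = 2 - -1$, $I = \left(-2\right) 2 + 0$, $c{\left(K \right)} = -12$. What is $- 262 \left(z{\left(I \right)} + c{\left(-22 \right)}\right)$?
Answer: $2358$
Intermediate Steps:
$I = -4$ ($I = -4 + 0 = -4$)
$z{\left(H \right)} = 3$ ($z{\left(H \right)} = 2 + 1 = 3$)
$- 262 \left(z{\left(I \right)} + c{\left(-22 \right)}\right) = - 262 \left(3 - 12\right) = \left(-262\right) \left(-9\right) = 2358$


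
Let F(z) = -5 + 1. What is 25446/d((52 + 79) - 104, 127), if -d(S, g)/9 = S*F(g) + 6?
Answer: 4241/153 ≈ 27.719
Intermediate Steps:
F(z) = -4
d(S, g) = -54 + 36*S (d(S, g) = -9*(S*(-4) + 6) = -9*(-4*S + 6) = -9*(6 - 4*S) = -54 + 36*S)
25446/d((52 + 79) - 104, 127) = 25446/(-54 + 36*((52 + 79) - 104)) = 25446/(-54 + 36*(131 - 104)) = 25446/(-54 + 36*27) = 25446/(-54 + 972) = 25446/918 = 25446*(1/918) = 4241/153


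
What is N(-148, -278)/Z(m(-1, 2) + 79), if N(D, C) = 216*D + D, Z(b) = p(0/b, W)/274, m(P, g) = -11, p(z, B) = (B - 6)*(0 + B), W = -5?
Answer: -8799784/55 ≈ -1.6000e+5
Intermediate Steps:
p(z, B) = B*(-6 + B) (p(z, B) = (-6 + B)*B = B*(-6 + B))
Z(b) = 55/274 (Z(b) = -5*(-6 - 5)/274 = -5*(-11)*(1/274) = 55*(1/274) = 55/274)
N(D, C) = 217*D
N(-148, -278)/Z(m(-1, 2) + 79) = (217*(-148))/(55/274) = -32116*274/55 = -8799784/55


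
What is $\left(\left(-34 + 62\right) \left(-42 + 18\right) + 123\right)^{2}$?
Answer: $301401$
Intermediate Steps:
$\left(\left(-34 + 62\right) \left(-42 + 18\right) + 123\right)^{2} = \left(28 \left(-24\right) + 123\right)^{2} = \left(-672 + 123\right)^{2} = \left(-549\right)^{2} = 301401$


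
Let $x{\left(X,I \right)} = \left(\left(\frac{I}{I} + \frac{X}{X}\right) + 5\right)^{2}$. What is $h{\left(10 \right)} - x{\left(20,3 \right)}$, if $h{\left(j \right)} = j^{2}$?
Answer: $51$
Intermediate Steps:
$x{\left(X,I \right)} = 49$ ($x{\left(X,I \right)} = \left(\left(1 + 1\right) + 5\right)^{2} = \left(2 + 5\right)^{2} = 7^{2} = 49$)
$h{\left(10 \right)} - x{\left(20,3 \right)} = 10^{2} - 49 = 100 - 49 = 51$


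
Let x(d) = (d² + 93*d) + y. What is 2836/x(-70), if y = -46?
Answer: -709/414 ≈ -1.7126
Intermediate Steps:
x(d) = -46 + d² + 93*d (x(d) = (d² + 93*d) - 46 = -46 + d² + 93*d)
2836/x(-70) = 2836/(-46 + (-70)² + 93*(-70)) = 2836/(-46 + 4900 - 6510) = 2836/(-1656) = 2836*(-1/1656) = -709/414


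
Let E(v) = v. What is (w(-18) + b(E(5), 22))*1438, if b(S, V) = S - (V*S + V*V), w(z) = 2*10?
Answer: -818222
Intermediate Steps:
w(z) = 20
b(S, V) = S - V**2 - S*V (b(S, V) = S - (S*V + V**2) = S - (V**2 + S*V) = S + (-V**2 - S*V) = S - V**2 - S*V)
(w(-18) + b(E(5), 22))*1438 = (20 + (5 - 1*22**2 - 1*5*22))*1438 = (20 + (5 - 1*484 - 110))*1438 = (20 + (5 - 484 - 110))*1438 = (20 - 589)*1438 = -569*1438 = -818222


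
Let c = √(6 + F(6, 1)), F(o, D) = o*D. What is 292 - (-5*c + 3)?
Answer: 289 + 10*√3 ≈ 306.32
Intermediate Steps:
F(o, D) = D*o
c = 2*√3 (c = √(6 + 1*6) = √(6 + 6) = √12 = 2*√3 ≈ 3.4641)
292 - (-5*c + 3) = 292 - (-10*√3 + 3) = 292 - (3 - 10*√3) = 292 + (-3 + 10*√3) = 289 + 10*√3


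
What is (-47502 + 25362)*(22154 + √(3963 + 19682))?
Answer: -490489560 - 22140*√23645 ≈ -4.9389e+8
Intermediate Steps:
(-47502 + 25362)*(22154 + √(3963 + 19682)) = -22140*(22154 + √23645) = -490489560 - 22140*√23645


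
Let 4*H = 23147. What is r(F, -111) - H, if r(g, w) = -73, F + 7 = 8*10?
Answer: -23439/4 ≈ -5859.8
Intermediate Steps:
H = 23147/4 (H = (¼)*23147 = 23147/4 ≈ 5786.8)
F = 73 (F = -7 + 8*10 = -7 + 80 = 73)
r(F, -111) - H = -73 - 1*23147/4 = -73 - 23147/4 = -23439/4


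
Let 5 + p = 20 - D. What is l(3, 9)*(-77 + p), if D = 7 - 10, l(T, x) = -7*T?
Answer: 1239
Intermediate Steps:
D = -3
p = 18 (p = -5 + (20 - 1*(-3)) = -5 + (20 + 3) = -5 + 23 = 18)
l(3, 9)*(-77 + p) = (-7*3)*(-77 + 18) = -21*(-59) = 1239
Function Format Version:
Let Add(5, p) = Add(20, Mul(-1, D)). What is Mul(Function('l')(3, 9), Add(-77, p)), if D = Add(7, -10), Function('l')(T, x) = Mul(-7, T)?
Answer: 1239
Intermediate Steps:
D = -3
p = 18 (p = Add(-5, Add(20, Mul(-1, -3))) = Add(-5, Add(20, 3)) = Add(-5, 23) = 18)
Mul(Function('l')(3, 9), Add(-77, p)) = Mul(Mul(-7, 3), Add(-77, 18)) = Mul(-21, -59) = 1239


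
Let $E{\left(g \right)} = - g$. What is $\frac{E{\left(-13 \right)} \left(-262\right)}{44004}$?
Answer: $- \frac{1703}{22002} \approx -0.077402$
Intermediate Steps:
$\frac{E{\left(-13 \right)} \left(-262\right)}{44004} = \frac{\left(-1\right) \left(-13\right) \left(-262\right)}{44004} = 13 \left(-262\right) \frac{1}{44004} = \left(-3406\right) \frac{1}{44004} = - \frac{1703}{22002}$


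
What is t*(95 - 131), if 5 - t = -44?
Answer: -1764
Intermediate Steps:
t = 49 (t = 5 - 1*(-44) = 5 + 44 = 49)
t*(95 - 131) = 49*(95 - 131) = 49*(-36) = -1764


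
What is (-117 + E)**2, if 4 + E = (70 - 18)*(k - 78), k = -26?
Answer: 30569841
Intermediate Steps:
E = -5412 (E = -4 + (70 - 18)*(-26 - 78) = -4 + 52*(-104) = -4 - 5408 = -5412)
(-117 + E)**2 = (-117 - 5412)**2 = (-5529)**2 = 30569841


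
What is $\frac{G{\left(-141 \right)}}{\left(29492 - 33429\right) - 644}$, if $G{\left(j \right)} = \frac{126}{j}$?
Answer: $\frac{14}{71769} \approx 0.00019507$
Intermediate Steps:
$\frac{G{\left(-141 \right)}}{\left(29492 - 33429\right) - 644} = \frac{126 \frac{1}{-141}}{\left(29492 - 33429\right) - 644} = \frac{126 \left(- \frac{1}{141}\right)}{-3937 - 644} = - \frac{42}{47 \left(-4581\right)} = \left(- \frac{42}{47}\right) \left(- \frac{1}{4581}\right) = \frac{14}{71769}$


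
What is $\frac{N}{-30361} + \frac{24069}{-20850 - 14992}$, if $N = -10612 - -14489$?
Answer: $- \frac{869718343}{1088198962} \approx -0.79923$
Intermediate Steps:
$N = 3877$ ($N = -10612 + 14489 = 3877$)
$\frac{N}{-30361} + \frac{24069}{-20850 - 14992} = \frac{3877}{-30361} + \frac{24069}{-20850 - 14992} = 3877 \left(- \frac{1}{30361}\right) + \frac{24069}{-35842} = - \frac{3877}{30361} + 24069 \left(- \frac{1}{35842}\right) = - \frac{3877}{30361} - \frac{24069}{35842} = - \frac{869718343}{1088198962}$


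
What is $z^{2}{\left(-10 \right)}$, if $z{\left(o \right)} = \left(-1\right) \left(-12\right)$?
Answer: $144$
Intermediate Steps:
$z{\left(o \right)} = 12$
$z^{2}{\left(-10 \right)} = 12^{2} = 144$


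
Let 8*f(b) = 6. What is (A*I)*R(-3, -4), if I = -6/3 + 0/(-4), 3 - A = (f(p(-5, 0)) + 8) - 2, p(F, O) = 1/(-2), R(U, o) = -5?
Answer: -75/2 ≈ -37.500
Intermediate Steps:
p(F, O) = -½
f(b) = ¾ (f(b) = (⅛)*6 = ¾)
A = -15/4 (A = 3 - ((¾ + 8) - 2) = 3 - (35/4 - 2) = 3 - 1*27/4 = 3 - 27/4 = -15/4 ≈ -3.7500)
I = -2 (I = -6*⅓ + 0*(-¼) = -2 + 0 = -2)
(A*I)*R(-3, -4) = -15/4*(-2)*(-5) = (15/2)*(-5) = -75/2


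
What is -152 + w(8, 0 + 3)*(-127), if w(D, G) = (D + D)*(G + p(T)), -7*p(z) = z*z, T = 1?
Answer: -41704/7 ≈ -5957.7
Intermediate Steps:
p(z) = -z²/7 (p(z) = -z*z/7 = -z²/7)
w(D, G) = 2*D*(-⅐ + G) (w(D, G) = (D + D)*(G - ⅐*1²) = (2*D)*(G - ⅐*1) = (2*D)*(G - ⅐) = (2*D)*(-⅐ + G) = 2*D*(-⅐ + G))
-152 + w(8, 0 + 3)*(-127) = -152 + ((2/7)*8*(-1 + 7*(0 + 3)))*(-127) = -152 + ((2/7)*8*(-1 + 7*3))*(-127) = -152 + ((2/7)*8*(-1 + 21))*(-127) = -152 + ((2/7)*8*20)*(-127) = -152 + (320/7)*(-127) = -152 - 40640/7 = -41704/7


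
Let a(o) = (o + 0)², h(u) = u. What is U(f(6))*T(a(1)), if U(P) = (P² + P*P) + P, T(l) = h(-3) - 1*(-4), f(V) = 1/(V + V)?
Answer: 7/72 ≈ 0.097222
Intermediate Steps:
f(V) = 1/(2*V)
a(o) = o²
T(l) = 1 (T(l) = -3 - 1*(-4) = -3 + 4 = 1)
U(P) = P + 2*P² (U(P) = (P² + P²) + P = 2*P² + P = P + 2*P²)
U(f(6))*T(a(1)) = (((½)/6)*(1 + 2*((½)/6)))*1 = (((½)*(⅙))*(1 + 2*((½)*(⅙))))*1 = ((1 + 2*(1/12))/12)*1 = ((1 + ⅙)/12)*1 = ((1/12)*(7/6))*1 = (7/72)*1 = 7/72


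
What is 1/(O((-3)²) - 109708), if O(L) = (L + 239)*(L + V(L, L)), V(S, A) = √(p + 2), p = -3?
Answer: -26869/2887788020 - 31*I/1443894010 ≈ -9.3043e-6 - 2.147e-8*I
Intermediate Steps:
V(S, A) = I (V(S, A) = √(-3 + 2) = √(-1) = I)
O(L) = (239 + L)*(I + L) (O(L) = (L + 239)*(L + I) = (239 + L)*(I + L))
1/(O((-3)²) - 109708) = 1/((((-3)²)² + 239*I + (-3)²*(239 + I)) - 109708) = 1/((9² + 239*I + 9*(239 + I)) - 109708) = 1/((81 + 239*I + (2151 + 9*I)) - 109708) = 1/((2232 + 248*I) - 109708) = 1/(-107476 + 248*I) = (-107476 - 248*I)/11551152080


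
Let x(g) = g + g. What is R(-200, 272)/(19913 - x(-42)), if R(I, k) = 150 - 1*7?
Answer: 143/19997 ≈ 0.0071511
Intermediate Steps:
R(I, k) = 143 (R(I, k) = 150 - 7 = 143)
x(g) = 2*g
R(-200, 272)/(19913 - x(-42)) = 143/(19913 - 2*(-42)) = 143/(19913 - 1*(-84)) = 143/(19913 + 84) = 143/19997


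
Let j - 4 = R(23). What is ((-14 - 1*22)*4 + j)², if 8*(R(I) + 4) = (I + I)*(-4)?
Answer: 27889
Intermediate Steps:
R(I) = -4 - I (R(I) = -4 + ((I + I)*(-4))/8 = -4 + ((2*I)*(-4))/8 = -4 + (-8*I)/8 = -4 - I)
j = -23 (j = 4 + (-4 - 1*23) = 4 + (-4 - 23) = 4 - 27 = -23)
((-14 - 1*22)*4 + j)² = ((-14 - 1*22)*4 - 23)² = ((-14 - 22)*4 - 23)² = (-36*4 - 23)² = (-144 - 23)² = (-167)² = 27889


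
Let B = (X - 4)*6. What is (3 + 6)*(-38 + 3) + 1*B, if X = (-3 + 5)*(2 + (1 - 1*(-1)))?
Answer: -291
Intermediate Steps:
X = 8 (X = 2*(2 + (1 + 1)) = 2*(2 + 2) = 2*4 = 8)
B = 24 (B = (8 - 4)*6 = 4*6 = 24)
(3 + 6)*(-38 + 3) + 1*B = (3 + 6)*(-38 + 3) + 1*24 = 9*(-35) + 24 = -315 + 24 = -291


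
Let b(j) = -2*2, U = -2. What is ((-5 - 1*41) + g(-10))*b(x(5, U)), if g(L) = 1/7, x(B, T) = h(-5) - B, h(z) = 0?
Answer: 1284/7 ≈ 183.43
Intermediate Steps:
x(B, T) = -B (x(B, T) = 0 - B = -B)
b(j) = -4
g(L) = ⅐
((-5 - 1*41) + g(-10))*b(x(5, U)) = ((-5 - 1*41) + ⅐)*(-4) = ((-5 - 41) + ⅐)*(-4) = (-46 + ⅐)*(-4) = -321/7*(-4) = 1284/7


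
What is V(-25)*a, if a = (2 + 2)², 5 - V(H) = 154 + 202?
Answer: -5616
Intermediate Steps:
V(H) = -351 (V(H) = 5 - (154 + 202) = 5 - 1*356 = 5 - 356 = -351)
a = 16 (a = 4² = 16)
V(-25)*a = -351*16 = -5616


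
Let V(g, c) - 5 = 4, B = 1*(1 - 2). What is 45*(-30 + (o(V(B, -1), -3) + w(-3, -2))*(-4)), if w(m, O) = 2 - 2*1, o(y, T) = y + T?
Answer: -2430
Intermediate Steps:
B = -1 (B = 1*(-1) = -1)
V(g, c) = 9 (V(g, c) = 5 + 4 = 9)
o(y, T) = T + y
w(m, O) = 0 (w(m, O) = 2 - 2 = 0)
45*(-30 + (o(V(B, -1), -3) + w(-3, -2))*(-4)) = 45*(-30 + ((-3 + 9) + 0)*(-4)) = 45*(-30 + (6 + 0)*(-4)) = 45*(-30 + 6*(-4)) = 45*(-30 - 24) = 45*(-54) = -2430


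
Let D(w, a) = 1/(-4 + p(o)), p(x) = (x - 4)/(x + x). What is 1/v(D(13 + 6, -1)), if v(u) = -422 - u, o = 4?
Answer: -4/1687 ≈ -0.0023711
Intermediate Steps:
p(x) = (-4 + x)/(2*x) (p(x) = (-4 + x)/((2*x)) = (-4 + x)*(1/(2*x)) = (-4 + x)/(2*x))
D(w, a) = -¼ (D(w, a) = 1/(-4 + (½)*(-4 + 4)/4) = 1/(-4 + (½)*(¼)*0) = 1/(-4 + 0) = 1/(-4) = -¼)
1/v(D(13 + 6, -1)) = 1/(-422 - 1*(-¼)) = 1/(-422 + ¼) = 1/(-1687/4) = -4/1687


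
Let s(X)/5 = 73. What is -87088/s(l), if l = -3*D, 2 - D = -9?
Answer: -87088/365 ≈ -238.60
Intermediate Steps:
D = 11 (D = 2 - 1*(-9) = 2 + 9 = 11)
l = -33 (l = -3*11 = -33)
s(X) = 365 (s(X) = 5*73 = 365)
-87088/s(l) = -87088/365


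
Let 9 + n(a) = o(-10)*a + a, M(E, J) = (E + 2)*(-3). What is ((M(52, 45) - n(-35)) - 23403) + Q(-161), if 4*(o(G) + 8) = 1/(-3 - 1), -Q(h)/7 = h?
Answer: -362819/16 ≈ -22676.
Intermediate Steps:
Q(h) = -7*h
M(E, J) = -6 - 3*E (M(E, J) = (2 + E)*(-3) = -6 - 3*E)
o(G) = -129/16 (o(G) = -8 + 1/(4*(-3 - 1)) = -8 + (¼)/(-4) = -8 + (¼)*(-¼) = -8 - 1/16 = -129/16)
n(a) = -9 - 113*a/16 (n(a) = -9 + (-129*a/16 + a) = -9 - 113*a/16)
((M(52, 45) - n(-35)) - 23403) + Q(-161) = (((-6 - 3*52) - (-9 - 113/16*(-35))) - 23403) - 7*(-161) = (((-6 - 156) - (-9 + 3955/16)) - 23403) + 1127 = ((-162 - 1*3811/16) - 23403) + 1127 = ((-162 - 3811/16) - 23403) + 1127 = (-6403/16 - 23403) + 1127 = -380851/16 + 1127 = -362819/16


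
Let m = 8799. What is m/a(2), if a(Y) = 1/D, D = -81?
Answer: -712719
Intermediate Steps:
a(Y) = -1/81 (a(Y) = 1/(-81) = -1/81)
m/a(2) = 8799/(-1/81) = 8799*(-81) = -712719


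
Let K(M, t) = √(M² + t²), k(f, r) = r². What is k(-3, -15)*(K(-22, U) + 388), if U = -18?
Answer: 87300 + 450*√202 ≈ 93696.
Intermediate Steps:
k(-3, -15)*(K(-22, U) + 388) = (-15)²*(√((-22)² + (-18)²) + 388) = 225*(√(484 + 324) + 388) = 225*(√808 + 388) = 225*(2*√202 + 388) = 225*(388 + 2*√202) = 87300 + 450*√202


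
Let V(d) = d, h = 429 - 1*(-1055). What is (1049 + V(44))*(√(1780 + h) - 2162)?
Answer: -2363066 + 8744*√51 ≈ -2.3006e+6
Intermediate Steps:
h = 1484 (h = 429 + 1055 = 1484)
(1049 + V(44))*(√(1780 + h) - 2162) = (1049 + 44)*(√(1780 + 1484) - 2162) = 1093*(√3264 - 2162) = 1093*(8*√51 - 2162) = 1093*(-2162 + 8*√51) = -2363066 + 8744*√51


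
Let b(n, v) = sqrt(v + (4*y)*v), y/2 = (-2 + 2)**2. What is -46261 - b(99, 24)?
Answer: -46261 - 2*sqrt(6) ≈ -46266.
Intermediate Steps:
y = 0 (y = 2*(-2 + 2)**2 = 2*0**2 = 2*0 = 0)
b(n, v) = sqrt(v) (b(n, v) = sqrt(v + (4*0)*v) = sqrt(v + 0*v) = sqrt(v + 0) = sqrt(v))
-46261 - b(99, 24) = -46261 - sqrt(24) = -46261 - 2*sqrt(6)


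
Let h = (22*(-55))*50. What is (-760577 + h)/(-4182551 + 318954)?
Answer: 821077/3863597 ≈ 0.21252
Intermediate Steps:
h = -60500 (h = -1210*50 = -60500)
(-760577 + h)/(-4182551 + 318954) = (-760577 - 60500)/(-4182551 + 318954) = -821077/(-3863597) = -821077*(-1/3863597) = 821077/3863597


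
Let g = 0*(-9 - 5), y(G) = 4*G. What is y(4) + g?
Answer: 16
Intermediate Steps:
g = 0 (g = 0*(-14) = 0)
y(4) + g = 4*4 + 0 = 16 + 0 = 16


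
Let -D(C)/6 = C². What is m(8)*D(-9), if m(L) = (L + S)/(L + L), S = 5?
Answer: -3159/8 ≈ -394.88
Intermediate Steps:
m(L) = (5 + L)/(2*L) (m(L) = (L + 5)/(L + L) = (5 + L)/((2*L)) = (5 + L)*(1/(2*L)) = (5 + L)/(2*L))
D(C) = -6*C²
m(8)*D(-9) = ((½)*(5 + 8)/8)*(-6*(-9)²) = ((½)*(⅛)*13)*(-6*81) = (13/16)*(-486) = -3159/8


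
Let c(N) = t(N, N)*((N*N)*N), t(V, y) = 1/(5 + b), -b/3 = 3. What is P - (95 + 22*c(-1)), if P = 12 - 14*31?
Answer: -1045/2 ≈ -522.50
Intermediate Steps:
b = -9 (b = -3*3 = -9)
t(V, y) = -¼ (t(V, y) = 1/(5 - 9) = 1/(-4) = -¼)
c(N) = -N³/4 (c(N) = -N*N*N/4 = -N²*N/4 = -N³/4)
P = -422 (P = 12 - 434 = -422)
P - (95 + 22*c(-1)) = -422 - (95 + 22*(-¼*(-1)³)) = -422 - (95 + 22*(-¼*(-1))) = -422 - (95 + 22*(¼)) = -422 - (95 + 11/2) = -422 - 1*201/2 = -422 - 201/2 = -1045/2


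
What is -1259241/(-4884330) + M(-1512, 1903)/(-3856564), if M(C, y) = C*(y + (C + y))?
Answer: 1816481572847/1569727603510 ≈ 1.1572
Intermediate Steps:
M(C, y) = C*(C + 2*y)
-1259241/(-4884330) + M(-1512, 1903)/(-3856564) = -1259241/(-4884330) - 1512*(-1512 + 2*1903)/(-3856564) = -1259241*(-1/4884330) - 1512*(-1512 + 3806)*(-1/3856564) = 419747/1628110 - 1512*2294*(-1/3856564) = 419747/1628110 - 3468528*(-1/3856564) = 419747/1628110 + 867132/964141 = 1816481572847/1569727603510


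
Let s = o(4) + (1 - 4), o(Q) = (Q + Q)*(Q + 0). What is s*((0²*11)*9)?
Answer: 0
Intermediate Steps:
o(Q) = 2*Q² (o(Q) = (2*Q)*Q = 2*Q²)
s = 29 (s = 2*4² + (1 - 4) = 2*16 - 3 = 32 - 3 = 29)
s*((0²*11)*9) = 29*((0²*11)*9) = 29*((0*11)*9) = 29*(0*9) = 29*0 = 0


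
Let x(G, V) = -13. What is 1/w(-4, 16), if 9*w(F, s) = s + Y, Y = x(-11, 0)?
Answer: 3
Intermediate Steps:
Y = -13
w(F, s) = -13/9 + s/9 (w(F, s) = (s - 13)/9 = (-13 + s)/9 = -13/9 + s/9)
1/w(-4, 16) = 1/(-13/9 + (1/9)*16) = 1/(-13/9 + 16/9) = 1/(1/3) = 3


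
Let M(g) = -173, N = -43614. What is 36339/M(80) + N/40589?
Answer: -1482508893/7021897 ≈ -211.13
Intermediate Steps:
36339/M(80) + N/40589 = 36339/(-173) - 43614/40589 = 36339*(-1/173) - 43614*1/40589 = -36339/173 - 43614/40589 = -1482508893/7021897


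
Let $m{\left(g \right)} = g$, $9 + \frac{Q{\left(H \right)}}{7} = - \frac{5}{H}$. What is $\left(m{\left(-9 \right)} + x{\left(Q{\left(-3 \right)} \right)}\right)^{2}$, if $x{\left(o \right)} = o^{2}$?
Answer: $\frac{558613225}{81} \approx 6.8965 \cdot 10^{6}$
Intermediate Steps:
$Q{\left(H \right)} = -63 - \frac{35}{H}$ ($Q{\left(H \right)} = -63 + 7 \left(- \frac{5}{H}\right) = -63 - \frac{35}{H}$)
$\left(m{\left(-9 \right)} + x{\left(Q{\left(-3 \right)} \right)}\right)^{2} = \left(-9 + \left(-63 - \frac{35}{-3}\right)^{2}\right)^{2} = \left(-9 + \left(-63 - - \frac{35}{3}\right)^{2}\right)^{2} = \left(-9 + \left(-63 + \frac{35}{3}\right)^{2}\right)^{2} = \left(-9 + \left(- \frac{154}{3}\right)^{2}\right)^{2} = \left(-9 + \frac{23716}{9}\right)^{2} = \left(\frac{23635}{9}\right)^{2} = \frac{558613225}{81}$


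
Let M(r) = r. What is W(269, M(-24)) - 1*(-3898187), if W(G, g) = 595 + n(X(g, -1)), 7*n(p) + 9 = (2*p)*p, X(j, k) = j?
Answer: 27292617/7 ≈ 3.8989e+6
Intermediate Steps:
n(p) = -9/7 + 2*p**2/7 (n(p) = -9/7 + ((2*p)*p)/7 = -9/7 + (2*p**2)/7 = -9/7 + 2*p**2/7)
W(G, g) = 4156/7 + 2*g**2/7 (W(G, g) = 595 + (-9/7 + 2*g**2/7) = 4156/7 + 2*g**2/7)
W(269, M(-24)) - 1*(-3898187) = (4156/7 + (2/7)*(-24)**2) - 1*(-3898187) = (4156/7 + (2/7)*576) + 3898187 = (4156/7 + 1152/7) + 3898187 = 5308/7 + 3898187 = 27292617/7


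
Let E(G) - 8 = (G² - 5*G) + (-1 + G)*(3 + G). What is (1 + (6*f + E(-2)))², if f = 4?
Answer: 1936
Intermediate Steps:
E(G) = 8 + G² - 5*G + (-1 + G)*(3 + G) (E(G) = 8 + ((G² - 5*G) + (-1 + G)*(3 + G)) = 8 + (G² - 5*G + (-1 + G)*(3 + G)) = 8 + G² - 5*G + (-1 + G)*(3 + G))
(1 + (6*f + E(-2)))² = (1 + (6*4 + (5 - 3*(-2) + 2*(-2)²)))² = (1 + (24 + (5 + 6 + 2*4)))² = (1 + (24 + (5 + 6 + 8)))² = (1 + (24 + 19))² = (1 + 43)² = 44² = 1936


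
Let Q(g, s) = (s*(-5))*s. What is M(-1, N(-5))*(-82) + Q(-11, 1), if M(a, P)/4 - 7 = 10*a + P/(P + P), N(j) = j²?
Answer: 815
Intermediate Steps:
Q(g, s) = -5*s² (Q(g, s) = (-5*s)*s = -5*s²)
M(a, P) = 30 + 40*a (M(a, P) = 28 + 4*(10*a + P/(P + P)) = 28 + 4*(10*a + P/((2*P))) = 28 + 4*(10*a + (1/(2*P))*P) = 28 + 4*(10*a + ½) = 28 + 4*(½ + 10*a) = 28 + (2 + 40*a) = 30 + 40*a)
M(-1, N(-5))*(-82) + Q(-11, 1) = (30 + 40*(-1))*(-82) - 5*1² = (30 - 40)*(-82) - 5*1 = -10*(-82) - 5 = 820 - 5 = 815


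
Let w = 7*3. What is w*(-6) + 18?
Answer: -108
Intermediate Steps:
w = 21
w*(-6) + 18 = 21*(-6) + 18 = -126 + 18 = -108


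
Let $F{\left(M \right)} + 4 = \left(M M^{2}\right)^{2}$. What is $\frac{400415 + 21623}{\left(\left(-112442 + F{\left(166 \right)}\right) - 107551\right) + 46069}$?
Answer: $\frac{211019}{10462091860844} \approx 2.017 \cdot 10^{-8}$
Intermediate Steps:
$F{\left(M \right)} = -4 + M^{6}$ ($F{\left(M \right)} = -4 + \left(M M^{2}\right)^{2} = -4 + \left(M^{3}\right)^{2} = -4 + M^{6}$)
$\frac{400415 + 21623}{\left(\left(-112442 + F{\left(166 \right)}\right) - 107551\right) + 46069} = \frac{400415 + 21623}{\left(\left(-112442 - \left(4 - 166^{6}\right)\right) - 107551\right) + 46069} = \frac{422038}{\left(\left(-112442 + \left(-4 + 20924183895616\right)\right) - 107551\right) + 46069} = \frac{422038}{\left(\left(-112442 + 20924183895612\right) - 107551\right) + 46069} = \frac{422038}{\left(20924183783170 - 107551\right) + 46069} = \frac{422038}{20924183675619 + 46069} = \frac{422038}{20924183721688} = 422038 \cdot \frac{1}{20924183721688} = \frac{211019}{10462091860844}$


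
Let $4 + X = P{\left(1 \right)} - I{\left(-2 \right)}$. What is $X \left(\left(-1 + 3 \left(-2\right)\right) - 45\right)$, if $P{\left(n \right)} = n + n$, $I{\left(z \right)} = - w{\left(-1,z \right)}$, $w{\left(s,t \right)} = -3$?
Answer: $260$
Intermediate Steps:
$I{\left(z \right)} = 3$ ($I{\left(z \right)} = \left(-1\right) \left(-3\right) = 3$)
$P{\left(n \right)} = 2 n$
$X = -5$ ($X = -4 + \left(2 \cdot 1 - 3\right) = -4 + \left(2 - 3\right) = -4 - 1 = -5$)
$X \left(\left(-1 + 3 \left(-2\right)\right) - 45\right) = - 5 \left(\left(-1 + 3 \left(-2\right)\right) - 45\right) = - 5 \left(\left(-1 - 6\right) - 45\right) = - 5 \left(-7 - 45\right) = \left(-5\right) \left(-52\right) = 260$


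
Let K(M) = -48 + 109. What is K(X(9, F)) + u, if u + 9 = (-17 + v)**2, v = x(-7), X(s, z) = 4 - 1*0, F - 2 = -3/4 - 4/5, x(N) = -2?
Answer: 413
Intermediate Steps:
F = 9/20 (F = 2 + (-3/4 - 4/5) = 2 - 31/20 = 9/20 ≈ 0.45000)
X(s, z) = 4 (X(s, z) = 4 + 0 = 4)
v = -2
u = 352 (u = -9 + (-17 - 2)**2 = -9 + (-19)**2 = -9 + 361 = 352)
K(M) = 61
K(X(9, F)) + u = 61 + 352 = 413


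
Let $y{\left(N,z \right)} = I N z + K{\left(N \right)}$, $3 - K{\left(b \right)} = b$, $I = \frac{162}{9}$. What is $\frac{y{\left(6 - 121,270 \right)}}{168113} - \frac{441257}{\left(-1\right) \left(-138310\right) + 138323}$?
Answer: $- \frac{228758579047}{46505603529} \approx -4.9189$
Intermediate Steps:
$I = 18$ ($I = 162 \cdot \frac{1}{9} = 18$)
$K{\left(b \right)} = 3 - b$
$y{\left(N,z \right)} = 3 - N + 18 N z$ ($y{\left(N,z \right)} = 18 N z - \left(-3 + N\right) = 3 - N + 18 N z$)
$\frac{y{\left(6 - 121,270 \right)}}{168113} - \frac{441257}{\left(-1\right) \left(-138310\right) + 138323} = \frac{3 - \left(6 - 121\right) + 18 \left(6 - 121\right) 270}{168113} - \frac{441257}{\left(-1\right) \left(-138310\right) + 138323} = \left(3 - -115 + 18 \left(-115\right) 270\right) \frac{1}{168113} - \frac{441257}{138310 + 138323} = \left(3 + 115 - 558900\right) \frac{1}{168113} - \frac{441257}{276633} = \left(-558782\right) \frac{1}{168113} - \frac{441257}{276633} = - \frac{558782}{168113} - \frac{441257}{276633} = - \frac{228758579047}{46505603529}$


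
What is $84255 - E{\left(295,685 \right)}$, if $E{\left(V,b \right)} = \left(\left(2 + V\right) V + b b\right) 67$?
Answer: $-37224025$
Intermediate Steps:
$E{\left(V,b \right)} = 67 b^{2} + 67 V \left(2 + V\right)$ ($E{\left(V,b \right)} = \left(V \left(2 + V\right) + b^{2}\right) 67 = \left(b^{2} + V \left(2 + V\right)\right) 67 = 67 b^{2} + 67 V \left(2 + V\right)$)
$84255 - E{\left(295,685 \right)} = 84255 - \left(67 \cdot 295^{2} + 67 \cdot 685^{2} + 134 \cdot 295\right) = 84255 - \left(67 \cdot 87025 + 67 \cdot 469225 + 39530\right) = 84255 - \left(5830675 + 31438075 + 39530\right) = 84255 - 37308280 = -37224025$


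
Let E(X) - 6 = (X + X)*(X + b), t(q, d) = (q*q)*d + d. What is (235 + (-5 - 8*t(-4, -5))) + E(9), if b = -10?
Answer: 898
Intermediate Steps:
t(q, d) = d + d*q**2 (t(q, d) = q**2*d + d = d*q**2 + d = d + d*q**2)
E(X) = 6 + 2*X*(-10 + X) (E(X) = 6 + (X + X)*(X - 10) = 6 + (2*X)*(-10 + X) = 6 + 2*X*(-10 + X))
(235 + (-5 - 8*t(-4, -5))) + E(9) = (235 + (-5 - (-40)*(1 + (-4)**2))) + (6 - 20*9 + 2*9**2) = (235 + (-5 - (-40)*(1 + 16))) + (6 - 180 + 2*81) = (235 + (-5 - (-40)*17)) + (6 - 180 + 162) = (235 + (-5 - 8*(-85))) - 12 = (235 + (-5 + 680)) - 12 = (235 + 675) - 12 = 910 - 12 = 898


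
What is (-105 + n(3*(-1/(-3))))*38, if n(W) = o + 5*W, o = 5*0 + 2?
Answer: -3724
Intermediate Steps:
o = 2 (o = 0 + 2 = 2)
n(W) = 2 + 5*W
(-105 + n(3*(-1/(-3))))*38 = (-105 + (2 + 5*(3*(-1/(-3)))))*38 = (-105 + (2 + 5*(3*(-1*(-⅓)))))*38 = (-105 + (2 + 5*(3*(⅓))))*38 = (-105 + (2 + 5*1))*38 = (-105 + (2 + 5))*38 = (-105 + 7)*38 = -98*38 = -3724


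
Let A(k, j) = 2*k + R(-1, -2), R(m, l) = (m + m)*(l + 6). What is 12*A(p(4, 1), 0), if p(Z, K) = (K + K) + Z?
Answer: 48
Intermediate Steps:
p(Z, K) = Z + 2*K (p(Z, K) = 2*K + Z = Z + 2*K)
R(m, l) = 2*m*(6 + l) (R(m, l) = (2*m)*(6 + l) = 2*m*(6 + l))
A(k, j) = -8 + 2*k (A(k, j) = 2*k + 2*(-1)*(6 - 2) = 2*k + 2*(-1)*4 = 2*k - 8 = -8 + 2*k)
12*A(p(4, 1), 0) = 12*(-8 + 2*(4 + 2*1)) = 12*(-8 + 2*(4 + 2)) = 12*(-8 + 2*6) = 12*(-8 + 12) = 12*4 = 48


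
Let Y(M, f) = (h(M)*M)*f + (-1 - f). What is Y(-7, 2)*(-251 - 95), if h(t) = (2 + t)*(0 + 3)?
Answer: -71622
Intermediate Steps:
h(t) = 6 + 3*t (h(t) = (2 + t)*3 = 6 + 3*t)
Y(M, f) = -1 - f + M*f*(6 + 3*M) (Y(M, f) = ((6 + 3*M)*M)*f + (-1 - f) = (M*(6 + 3*M))*f + (-1 - f) = M*f*(6 + 3*M) + (-1 - f) = -1 - f + M*f*(6 + 3*M))
Y(-7, 2)*(-251 - 95) = (-1 - 1*2 + 3*(-7)*2*(2 - 7))*(-251 - 95) = (-1 - 2 + 3*(-7)*2*(-5))*(-346) = (-1 - 2 + 210)*(-346) = 207*(-346) = -71622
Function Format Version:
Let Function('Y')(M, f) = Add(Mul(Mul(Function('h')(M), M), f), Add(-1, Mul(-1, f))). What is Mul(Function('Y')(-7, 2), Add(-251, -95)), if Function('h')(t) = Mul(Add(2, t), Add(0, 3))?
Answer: -71622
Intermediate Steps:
Function('h')(t) = Add(6, Mul(3, t)) (Function('h')(t) = Mul(Add(2, t), 3) = Add(6, Mul(3, t)))
Function('Y')(M, f) = Add(-1, Mul(-1, f), Mul(M, f, Add(6, Mul(3, M)))) (Function('Y')(M, f) = Add(Mul(Mul(Add(6, Mul(3, M)), M), f), Add(-1, Mul(-1, f))) = Add(Mul(Mul(M, Add(6, Mul(3, M))), f), Add(-1, Mul(-1, f))) = Add(Mul(M, f, Add(6, Mul(3, M))), Add(-1, Mul(-1, f))) = Add(-1, Mul(-1, f), Mul(M, f, Add(6, Mul(3, M)))))
Mul(Function('Y')(-7, 2), Add(-251, -95)) = Mul(Add(-1, Mul(-1, 2), Mul(3, -7, 2, Add(2, -7))), Add(-251, -95)) = Mul(Add(-1, -2, Mul(3, -7, 2, -5)), -346) = Mul(Add(-1, -2, 210), -346) = Mul(207, -346) = -71622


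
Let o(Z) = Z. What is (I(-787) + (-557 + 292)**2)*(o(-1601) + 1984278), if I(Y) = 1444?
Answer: 142096477913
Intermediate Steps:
(I(-787) + (-557 + 292)**2)*(o(-1601) + 1984278) = (1444 + (-557 + 292)**2)*(-1601 + 1984278) = (1444 + (-265)**2)*1982677 = (1444 + 70225)*1982677 = 71669*1982677 = 142096477913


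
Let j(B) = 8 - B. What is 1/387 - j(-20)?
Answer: -10835/387 ≈ -27.997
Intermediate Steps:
1/387 - j(-20) = 1/387 - (8 - 1*(-20)) = 1/387 - (8 + 20) = 1/387 - 1*28 = 1/387 - 28 = -10835/387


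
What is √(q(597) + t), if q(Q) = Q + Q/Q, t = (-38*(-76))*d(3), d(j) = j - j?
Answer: √598 ≈ 24.454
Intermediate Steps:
d(j) = 0
t = 0 (t = -38*(-76)*0 = 2888*0 = 0)
q(Q) = 1 + Q (q(Q) = Q + 1 = 1 + Q)
√(q(597) + t) = √((1 + 597) + 0) = √(598 + 0) = √598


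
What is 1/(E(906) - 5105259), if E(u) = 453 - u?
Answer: -1/5105712 ≈ -1.9586e-7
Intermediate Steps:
1/(E(906) - 5105259) = 1/((453 - 1*906) - 5105259) = 1/((453 - 906) - 5105259) = 1/(-453 - 5105259) = 1/(-5105712) = -1/5105712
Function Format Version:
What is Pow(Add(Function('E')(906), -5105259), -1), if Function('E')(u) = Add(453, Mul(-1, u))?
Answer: Rational(-1, 5105712) ≈ -1.9586e-7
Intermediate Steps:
Pow(Add(Function('E')(906), -5105259), -1) = Pow(Add(Add(453, Mul(-1, 906)), -5105259), -1) = Pow(Add(Add(453, -906), -5105259), -1) = Pow(Add(-453, -5105259), -1) = Pow(-5105712, -1) = Rational(-1, 5105712)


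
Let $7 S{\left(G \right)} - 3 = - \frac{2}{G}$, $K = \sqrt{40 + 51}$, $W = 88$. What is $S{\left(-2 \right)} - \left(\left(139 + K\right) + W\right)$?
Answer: $- \frac{1585}{7} - \sqrt{91} \approx -235.97$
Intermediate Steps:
$K = \sqrt{91} \approx 9.5394$
$S{\left(G \right)} = \frac{3}{7} - \frac{2}{7 G}$ ($S{\left(G \right)} = \frac{3}{7} + \frac{\left(-2\right) \frac{1}{G}}{7} = \frac{3}{7} - \frac{2}{7 G}$)
$S{\left(-2 \right)} - \left(\left(139 + K\right) + W\right) = \frac{-2 + 3 \left(-2\right)}{7 \left(-2\right)} - \left(\left(139 + \sqrt{91}\right) + 88\right) = \frac{1}{7} \left(- \frac{1}{2}\right) \left(-2 - 6\right) - \left(227 + \sqrt{91}\right) = \frac{1}{7} \left(- \frac{1}{2}\right) \left(-8\right) - \left(227 + \sqrt{91}\right) = \frac{4}{7} - \left(227 + \sqrt{91}\right) = - \frac{1585}{7} - \sqrt{91}$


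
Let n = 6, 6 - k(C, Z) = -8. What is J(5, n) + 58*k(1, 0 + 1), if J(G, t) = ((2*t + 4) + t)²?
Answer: 1296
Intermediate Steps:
k(C, Z) = 14 (k(C, Z) = 6 - 1*(-8) = 6 + 8 = 14)
J(G, t) = (4 + 3*t)² (J(G, t) = ((4 + 2*t) + t)² = (4 + 3*t)²)
J(5, n) + 58*k(1, 0 + 1) = (4 + 3*6)² + 58*14 = (4 + 18)² + 812 = 22² + 812 = 484 + 812 = 1296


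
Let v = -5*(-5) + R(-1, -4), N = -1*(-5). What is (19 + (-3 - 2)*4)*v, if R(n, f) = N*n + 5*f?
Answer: 0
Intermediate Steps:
N = 5
R(n, f) = 5*f + 5*n (R(n, f) = 5*n + 5*f = 5*f + 5*n)
v = 0 (v = -5*(-5) + (5*(-4) + 5*(-1)) = 25 + (-20 - 5) = 25 - 25 = 0)
(19 + (-3 - 2)*4)*v = (19 + (-3 - 2)*4)*0 = (19 - 5*4)*0 = (19 - 20)*0 = -1*0 = 0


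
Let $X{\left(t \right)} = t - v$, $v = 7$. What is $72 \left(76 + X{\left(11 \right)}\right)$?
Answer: $5760$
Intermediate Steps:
$X{\left(t \right)} = -7 + t$ ($X{\left(t \right)} = t - 7 = -7 + t$)
$72 \left(76 + X{\left(11 \right)}\right) = 72 \left(76 + \left(-7 + 11\right)\right) = 72 \left(76 + 4\right) = 72 \cdot 80 = 5760$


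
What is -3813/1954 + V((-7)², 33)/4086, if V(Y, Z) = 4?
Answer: -7786051/3992022 ≈ -1.9504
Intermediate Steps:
-3813/1954 + V((-7)², 33)/4086 = -3813/1954 + 4/4086 = -3813*1/1954 + 4*(1/4086) = -3813/1954 + 2/2043 = -7786051/3992022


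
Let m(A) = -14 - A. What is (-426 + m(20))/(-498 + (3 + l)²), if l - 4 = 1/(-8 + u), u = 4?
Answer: 7360/7239 ≈ 1.0167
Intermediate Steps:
l = 15/4 (l = 4 + 1/(-8 + 4) = 4 + 1/(-4) = 4 - ¼ = 15/4 ≈ 3.7500)
(-426 + m(20))/(-498 + (3 + l)²) = (-426 + (-14 - 1*20))/(-498 + (3 + 15/4)²) = (-426 + (-14 - 20))/(-498 + (27/4)²) = (-426 - 34)/(-498 + 729/16) = -460/(-7239/16) = -460*(-16/7239) = 7360/7239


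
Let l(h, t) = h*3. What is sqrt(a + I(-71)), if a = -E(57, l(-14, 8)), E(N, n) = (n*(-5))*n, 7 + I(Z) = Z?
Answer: sqrt(8742) ≈ 93.499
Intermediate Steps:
l(h, t) = 3*h
I(Z) = -7 + Z
E(N, n) = -5*n**2 (E(N, n) = (-5*n)*n = -5*n**2)
a = 8820 (a = -(-5)*(3*(-14))**2 = -(-5)*(-42)**2 = -(-5)*1764 = -1*(-8820) = 8820)
sqrt(a + I(-71)) = sqrt(8820 + (-7 - 71)) = sqrt(8820 - 78) = sqrt(8742)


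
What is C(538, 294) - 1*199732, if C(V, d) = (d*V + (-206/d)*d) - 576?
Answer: -42342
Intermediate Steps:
C(V, d) = -782 + V*d (C(V, d) = (V*d - 206) - 576 = (-206 + V*d) - 576 = -782 + V*d)
C(538, 294) - 1*199732 = (-782 + 538*294) - 1*199732 = (-782 + 158172) - 199732 = 157390 - 199732 = -42342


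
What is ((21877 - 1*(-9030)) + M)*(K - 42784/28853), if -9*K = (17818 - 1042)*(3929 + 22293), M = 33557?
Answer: -90911737915283712/28853 ≈ -3.1509e+12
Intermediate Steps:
K = -48877808 (K = -(17818 - 1042)*(3929 + 22293)/9 = -1864*26222 = -⅑*439900272 = -48877808)
((21877 - 1*(-9030)) + M)*(K - 42784/28853) = ((21877 - 1*(-9030)) + 33557)*(-48877808 - 42784/28853) = ((21877 + 9030) + 33557)*(-48877808 - 42784*1/28853) = (30907 + 33557)*(-48877808 - 42784/28853) = 64464*(-1410271437008/28853) = -90911737915283712/28853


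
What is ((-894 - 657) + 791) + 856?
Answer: 96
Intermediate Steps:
((-894 - 657) + 791) + 856 = (-1551 + 791) + 856 = -760 + 856 = 96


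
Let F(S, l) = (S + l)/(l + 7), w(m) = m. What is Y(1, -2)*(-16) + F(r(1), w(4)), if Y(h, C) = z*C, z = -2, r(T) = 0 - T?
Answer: -701/11 ≈ -63.727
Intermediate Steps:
r(T) = -T
Y(h, C) = -2*C
F(S, l) = (S + l)/(7 + l)
Y(1, -2)*(-16) + F(r(1), w(4)) = -2*(-2)*(-16) + (-1*1 + 4)/(7 + 4) = 4*(-16) + (-1 + 4)/11 = -64 + (1/11)*3 = -64 + 3/11 = -701/11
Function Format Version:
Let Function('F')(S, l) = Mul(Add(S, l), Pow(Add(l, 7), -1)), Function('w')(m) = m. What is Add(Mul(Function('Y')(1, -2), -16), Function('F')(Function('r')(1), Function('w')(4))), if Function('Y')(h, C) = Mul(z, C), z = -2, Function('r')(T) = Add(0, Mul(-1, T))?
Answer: Rational(-701, 11) ≈ -63.727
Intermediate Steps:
Function('r')(T) = Mul(-1, T)
Function('Y')(h, C) = Mul(-2, C)
Function('F')(S, l) = Mul(Pow(Add(7, l), -1), Add(S, l)) (Function('F')(S, l) = Mul(Add(S, l), Pow(Add(7, l), -1)) = Mul(Pow(Add(7, l), -1), Add(S, l)))
Add(Mul(Function('Y')(1, -2), -16), Function('F')(Function('r')(1), Function('w')(4))) = Add(Mul(Mul(-2, -2), -16), Mul(Pow(Add(7, 4), -1), Add(Mul(-1, 1), 4))) = Add(Mul(4, -16), Mul(Pow(11, -1), Add(-1, 4))) = Add(-64, Mul(Rational(1, 11), 3)) = Add(-64, Rational(3, 11)) = Rational(-701, 11)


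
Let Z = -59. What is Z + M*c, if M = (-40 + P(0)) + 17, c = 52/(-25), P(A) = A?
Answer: -279/25 ≈ -11.160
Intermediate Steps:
c = -52/25 (c = 52*(-1/25) = -52/25 ≈ -2.0800)
M = -23 (M = (-40 + 0) + 17 = -40 + 17 = -23)
Z + M*c = -59 - 23*(-52/25) = -59 + 1196/25 = -279/25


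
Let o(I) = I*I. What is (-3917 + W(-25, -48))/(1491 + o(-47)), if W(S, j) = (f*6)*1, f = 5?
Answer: -3887/3700 ≈ -1.0505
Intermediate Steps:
o(I) = I²
W(S, j) = 30 (W(S, j) = (5*6)*1 = 30*1 = 30)
(-3917 + W(-25, -48))/(1491 + o(-47)) = (-3917 + 30)/(1491 + (-47)²) = -3887/(1491 + 2209) = -3887/3700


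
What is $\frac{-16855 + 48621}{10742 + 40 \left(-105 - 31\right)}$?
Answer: $\frac{15883}{2651} \approx 5.9913$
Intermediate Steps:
$\frac{-16855 + 48621}{10742 + 40 \left(-105 - 31\right)} = \frac{31766}{10742 + 40 \left(-136\right)} = \frac{31766}{10742 - 5440} = \frac{31766}{5302} = 31766 \cdot \frac{1}{5302} = \frac{15883}{2651}$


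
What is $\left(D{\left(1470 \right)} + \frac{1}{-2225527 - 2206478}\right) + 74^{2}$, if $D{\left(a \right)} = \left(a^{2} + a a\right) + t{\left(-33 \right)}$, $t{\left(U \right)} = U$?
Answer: $\frac{19178362612214}{4432005} \approx 4.3272 \cdot 10^{6}$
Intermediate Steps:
$D{\left(a \right)} = -33 + 2 a^{2}$ ($D{\left(a \right)} = \left(a^{2} + a a\right) - 33 = \left(a^{2} + a^{2}\right) - 33 = 2 a^{2} - 33 = -33 + 2 a^{2}$)
$\left(D{\left(1470 \right)} + \frac{1}{-2225527 - 2206478}\right) + 74^{2} = \left(\left(-33 + 2 \cdot 1470^{2}\right) + \frac{1}{-2225527 - 2206478}\right) + 74^{2} = \left(\left(-33 + 2 \cdot 2160900\right) + \frac{1}{-4432005}\right) + 5476 = \left(\left(-33 + 4321800\right) - \frac{1}{4432005}\right) + 5476 = \left(4321767 - \frac{1}{4432005}\right) + 5476 = \frac{19154092952834}{4432005} + 5476 = \frac{19178362612214}{4432005}$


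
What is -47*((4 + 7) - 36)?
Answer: 1175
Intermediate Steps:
-47*((4 + 7) - 36) = -47*(11 - 36) = -47*(-25) = 1175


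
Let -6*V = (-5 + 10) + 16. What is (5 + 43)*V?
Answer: -168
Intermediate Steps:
V = -7/2 (V = -((-5 + 10) + 16)/6 = -(5 + 16)/6 = -⅙*21 = -7/2 ≈ -3.5000)
(5 + 43)*V = (5 + 43)*(-7/2) = 48*(-7/2) = -168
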